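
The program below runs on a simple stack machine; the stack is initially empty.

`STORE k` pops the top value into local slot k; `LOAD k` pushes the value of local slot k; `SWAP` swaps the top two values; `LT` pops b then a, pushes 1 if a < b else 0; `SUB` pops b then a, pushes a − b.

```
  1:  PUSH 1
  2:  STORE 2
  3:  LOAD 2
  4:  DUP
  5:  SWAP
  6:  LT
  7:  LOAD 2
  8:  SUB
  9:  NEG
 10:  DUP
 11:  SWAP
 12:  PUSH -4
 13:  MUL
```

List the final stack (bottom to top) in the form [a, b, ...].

[1, -4]

PUSH 1  → [1]
STORE 2 → []
LOAD 2  → [1]
DUP     → [1, 1]
SWAP    → [1, 1]
LT      → [0]
LOAD 2  → [0, 1]
SUB     → [-1]
NEG     → [1]
DUP     → [1, 1]
SWAP    → [1, 1]
PUSH -4 → [1, 1, -4]
MUL     → [1, -4]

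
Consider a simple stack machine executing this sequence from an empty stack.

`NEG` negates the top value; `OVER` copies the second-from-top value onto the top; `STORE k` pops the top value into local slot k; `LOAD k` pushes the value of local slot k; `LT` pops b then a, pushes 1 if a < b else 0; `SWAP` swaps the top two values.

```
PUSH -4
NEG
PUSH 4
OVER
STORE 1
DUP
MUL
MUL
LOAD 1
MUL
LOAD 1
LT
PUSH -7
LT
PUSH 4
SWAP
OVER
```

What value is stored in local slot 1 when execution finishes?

PUSH -4 -> -4
NEG     -> 4
PUSH 4  -> 4 4
OVER    -> 4 4 4
STORE 1 -> 4 4
DUP     -> 4 4 4
MUL     -> 4 16
MUL     -> 64
LOAD 1  -> 64 4
MUL     -> 256
LOAD 1  -> 256 4
LT      -> 0
PUSH -7 -> 0 -7
LT      -> 0
PUSH 4  -> 0 4
SWAP    -> 4 0
OVER    -> 4 0 4

4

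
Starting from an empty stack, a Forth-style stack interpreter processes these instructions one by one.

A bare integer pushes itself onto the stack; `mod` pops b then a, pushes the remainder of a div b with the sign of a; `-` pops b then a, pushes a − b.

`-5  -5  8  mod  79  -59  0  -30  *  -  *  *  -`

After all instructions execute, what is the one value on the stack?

-23310

-5   -5
-5   -5 -5
8    -5 -5 8
mod  -5 -5
79   -5 -5 79
-59  -5 -5 79 -59
0    -5 -5 79 -59 0
-30  -5 -5 79 -59 0 -30
*    -5 -5 79 -59 0
-    -5 -5 79 -59
*    -5 -5 -4661
*    -5 23305
-    -23310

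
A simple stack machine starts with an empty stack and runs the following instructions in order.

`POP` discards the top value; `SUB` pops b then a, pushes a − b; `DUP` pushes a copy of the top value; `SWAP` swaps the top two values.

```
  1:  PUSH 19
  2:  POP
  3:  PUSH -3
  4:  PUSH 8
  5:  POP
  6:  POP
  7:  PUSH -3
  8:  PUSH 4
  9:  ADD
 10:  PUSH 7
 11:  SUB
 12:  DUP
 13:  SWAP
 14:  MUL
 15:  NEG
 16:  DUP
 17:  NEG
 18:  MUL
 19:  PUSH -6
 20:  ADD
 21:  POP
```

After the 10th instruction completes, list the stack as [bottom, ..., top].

PUSH 19 -> [19]
POP     -> []
PUSH -3 -> [-3]
PUSH 8  -> [-3, 8]
POP     -> [-3]
POP     -> []
PUSH -3 -> [-3]
PUSH 4  -> [-3, 4]
ADD     -> [1]
PUSH 7  -> [1, 7]

[1, 7]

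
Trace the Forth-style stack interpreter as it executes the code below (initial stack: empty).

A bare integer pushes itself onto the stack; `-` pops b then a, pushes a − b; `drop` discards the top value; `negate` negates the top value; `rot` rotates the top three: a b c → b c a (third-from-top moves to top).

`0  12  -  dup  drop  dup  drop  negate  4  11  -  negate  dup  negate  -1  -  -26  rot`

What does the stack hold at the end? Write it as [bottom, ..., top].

0      → 0
12     → 0 12
-      → -12
dup    → -12 -12
drop   → -12
dup    → -12 -12
drop   → -12
negate → 12
4      → 12 4
11     → 12 4 11
-      → 12 -7
negate → 12 7
dup    → 12 7 7
negate → 12 7 -7
-1     → 12 7 -7 -1
-      → 12 7 -6
-26    → 12 7 -6 -26
rot    → 12 -6 -26 7

[12, -6, -26, 7]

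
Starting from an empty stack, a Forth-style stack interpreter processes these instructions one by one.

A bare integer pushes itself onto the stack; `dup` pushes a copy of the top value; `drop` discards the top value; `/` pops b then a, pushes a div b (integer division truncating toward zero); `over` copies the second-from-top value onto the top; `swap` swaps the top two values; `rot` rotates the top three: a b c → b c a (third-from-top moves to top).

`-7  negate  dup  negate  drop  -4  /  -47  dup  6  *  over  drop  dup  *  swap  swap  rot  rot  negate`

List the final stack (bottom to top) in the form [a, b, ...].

[79524, -1, 47]

-7      -7
negate  7
dup     7 7
negate  7 -7
drop    7
-4      7 -4
/       -1
-47     -1 -47
dup     -1 -47 -47
6       -1 -47 -47 6
*       -1 -47 -282
over    -1 -47 -282 -47
drop    -1 -47 -282
dup     -1 -47 -282 -282
*       -1 -47 79524
swap    -1 79524 -47
swap    -1 -47 79524
rot     -47 79524 -1
rot     79524 -1 -47
negate  79524 -1 47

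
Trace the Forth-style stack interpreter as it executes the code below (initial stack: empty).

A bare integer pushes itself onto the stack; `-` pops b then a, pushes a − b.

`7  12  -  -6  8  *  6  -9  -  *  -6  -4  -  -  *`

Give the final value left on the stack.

7  → 7
12 → 7 12
-  → -5
-6 → -5 -6
8  → -5 -6 8
*  → -5 -48
6  → -5 -48 6
-9 → -5 -48 6 -9
-  → -5 -48 15
*  → -5 -720
-6 → -5 -720 -6
-4 → -5 -720 -6 -4
-  → -5 -720 -2
-  → -5 -718
*  → 3590

3590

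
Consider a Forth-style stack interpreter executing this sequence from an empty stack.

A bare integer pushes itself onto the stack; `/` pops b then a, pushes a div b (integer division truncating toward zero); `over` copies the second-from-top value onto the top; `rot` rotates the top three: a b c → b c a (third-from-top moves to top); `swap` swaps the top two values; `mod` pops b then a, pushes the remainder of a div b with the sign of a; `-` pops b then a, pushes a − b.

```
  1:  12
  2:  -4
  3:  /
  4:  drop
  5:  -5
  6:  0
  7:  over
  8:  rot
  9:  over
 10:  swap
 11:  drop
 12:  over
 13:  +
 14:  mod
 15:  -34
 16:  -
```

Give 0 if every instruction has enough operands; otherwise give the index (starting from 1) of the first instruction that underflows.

12   : 12
-4   : 12 -4
/    : -3
drop : (empty)
-5   : -5
0    : -5 0
over : -5 0 -5
rot  : 0 -5 -5
over : 0 -5 -5 -5
swap : 0 -5 -5 -5
drop : 0 -5 -5
over : 0 -5 -5 -5
+    : 0 -5 -10
mod  : 0 -5
-34  : 0 -5 -34
-    : 0 29

0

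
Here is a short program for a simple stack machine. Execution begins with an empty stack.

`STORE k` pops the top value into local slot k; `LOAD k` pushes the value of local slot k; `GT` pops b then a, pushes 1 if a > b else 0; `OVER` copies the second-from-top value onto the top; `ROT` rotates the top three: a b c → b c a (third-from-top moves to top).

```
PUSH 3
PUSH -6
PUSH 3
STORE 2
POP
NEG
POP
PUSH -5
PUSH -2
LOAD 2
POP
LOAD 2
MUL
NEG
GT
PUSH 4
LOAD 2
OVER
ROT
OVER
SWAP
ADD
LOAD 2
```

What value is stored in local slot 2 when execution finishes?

3

PUSH 3   [3]
PUSH -6  [3, -6]
PUSH 3   [3, -6, 3]
STORE 2  [3, -6]
POP      [3]
NEG      [-3]
POP      []
PUSH -5  [-5]
PUSH -2  [-5, -2]
LOAD 2   [-5, -2, 3]
POP      [-5, -2]
LOAD 2   [-5, -2, 3]
MUL      [-5, -6]
NEG      [-5, 6]
GT       [0]
PUSH 4   [0, 4]
LOAD 2   [0, 4, 3]
OVER     [0, 4, 3, 4]
ROT      [0, 3, 4, 4]
OVER     [0, 3, 4, 4, 4]
SWAP     [0, 3, 4, 4, 4]
ADD      [0, 3, 4, 8]
LOAD 2   [0, 3, 4, 8, 3]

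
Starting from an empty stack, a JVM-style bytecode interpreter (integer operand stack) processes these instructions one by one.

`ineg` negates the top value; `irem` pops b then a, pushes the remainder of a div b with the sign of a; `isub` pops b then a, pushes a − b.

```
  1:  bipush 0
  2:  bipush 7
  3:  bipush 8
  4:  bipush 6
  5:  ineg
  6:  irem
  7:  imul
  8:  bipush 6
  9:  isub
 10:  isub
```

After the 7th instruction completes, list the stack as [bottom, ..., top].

bipush 0 → [0]
bipush 7 → [0, 7]
bipush 8 → [0, 7, 8]
bipush 6 → [0, 7, 8, 6]
ineg     → [0, 7, 8, -6]
irem     → [0, 7, 2]
imul     → [0, 14]

[0, 14]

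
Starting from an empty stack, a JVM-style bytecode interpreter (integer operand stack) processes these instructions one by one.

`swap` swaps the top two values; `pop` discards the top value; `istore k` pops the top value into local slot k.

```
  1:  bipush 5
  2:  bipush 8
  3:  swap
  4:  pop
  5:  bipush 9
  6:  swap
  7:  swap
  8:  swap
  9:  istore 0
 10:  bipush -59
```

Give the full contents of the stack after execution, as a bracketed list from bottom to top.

[9, -59]

bipush 5   -> [5]
bipush 8   -> [5, 8]
swap       -> [8, 5]
pop        -> [8]
bipush 9   -> [8, 9]
swap       -> [9, 8]
swap       -> [8, 9]
swap       -> [9, 8]
istore 0   -> [9]
bipush -59 -> [9, -59]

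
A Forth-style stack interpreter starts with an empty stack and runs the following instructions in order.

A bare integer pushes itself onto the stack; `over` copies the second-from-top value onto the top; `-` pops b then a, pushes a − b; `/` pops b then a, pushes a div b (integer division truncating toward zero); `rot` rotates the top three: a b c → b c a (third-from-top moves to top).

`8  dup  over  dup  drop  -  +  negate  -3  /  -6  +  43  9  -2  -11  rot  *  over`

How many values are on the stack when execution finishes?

5

8      : [8]
dup    : [8, 8]
over   : [8, 8, 8]
dup    : [8, 8, 8, 8]
drop   : [8, 8, 8]
-      : [8, 0]
+      : [8]
negate : [-8]
-3     : [-8, -3]
/      : [2]
-6     : [2, -6]
+      : [-4]
43     : [-4, 43]
9      : [-4, 43, 9]
-2     : [-4, 43, 9, -2]
-11    : [-4, 43, 9, -2, -11]
rot    : [-4, 43, -2, -11, 9]
*      : [-4, 43, -2, -99]
over   : [-4, 43, -2, -99, -2]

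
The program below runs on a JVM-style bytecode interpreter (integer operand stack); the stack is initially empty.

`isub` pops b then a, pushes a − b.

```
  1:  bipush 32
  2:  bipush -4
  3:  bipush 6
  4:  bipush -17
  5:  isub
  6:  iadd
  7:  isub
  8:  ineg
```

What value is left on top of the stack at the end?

-13

bipush 32  → [32]
bipush -4  → [32, -4]
bipush 6   → [32, -4, 6]
bipush -17 → [32, -4, 6, -17]
isub       → [32, -4, 23]
iadd       → [32, 19]
isub       → [13]
ineg       → [-13]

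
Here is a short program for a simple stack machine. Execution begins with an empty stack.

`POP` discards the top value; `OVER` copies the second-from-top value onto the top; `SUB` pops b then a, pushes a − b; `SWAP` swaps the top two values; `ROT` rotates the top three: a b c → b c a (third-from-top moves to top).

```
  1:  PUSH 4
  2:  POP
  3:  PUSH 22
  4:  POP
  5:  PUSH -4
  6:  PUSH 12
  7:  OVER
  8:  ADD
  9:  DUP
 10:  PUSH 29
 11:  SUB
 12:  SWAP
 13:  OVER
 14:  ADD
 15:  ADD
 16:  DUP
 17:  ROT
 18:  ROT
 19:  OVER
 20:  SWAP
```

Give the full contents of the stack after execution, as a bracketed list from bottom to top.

[-34, -4, -4, -34]

PUSH 4  -> [4]
POP     -> []
PUSH 22 -> [22]
POP     -> []
PUSH -4 -> [-4]
PUSH 12 -> [-4, 12]
OVER    -> [-4, 12, -4]
ADD     -> [-4, 8]
DUP     -> [-4, 8, 8]
PUSH 29 -> [-4, 8, 8, 29]
SUB     -> [-4, 8, -21]
SWAP    -> [-4, -21, 8]
OVER    -> [-4, -21, 8, -21]
ADD     -> [-4, -21, -13]
ADD     -> [-4, -34]
DUP     -> [-4, -34, -34]
ROT     -> [-34, -34, -4]
ROT     -> [-34, -4, -34]
OVER    -> [-34, -4, -34, -4]
SWAP    -> [-34, -4, -4, -34]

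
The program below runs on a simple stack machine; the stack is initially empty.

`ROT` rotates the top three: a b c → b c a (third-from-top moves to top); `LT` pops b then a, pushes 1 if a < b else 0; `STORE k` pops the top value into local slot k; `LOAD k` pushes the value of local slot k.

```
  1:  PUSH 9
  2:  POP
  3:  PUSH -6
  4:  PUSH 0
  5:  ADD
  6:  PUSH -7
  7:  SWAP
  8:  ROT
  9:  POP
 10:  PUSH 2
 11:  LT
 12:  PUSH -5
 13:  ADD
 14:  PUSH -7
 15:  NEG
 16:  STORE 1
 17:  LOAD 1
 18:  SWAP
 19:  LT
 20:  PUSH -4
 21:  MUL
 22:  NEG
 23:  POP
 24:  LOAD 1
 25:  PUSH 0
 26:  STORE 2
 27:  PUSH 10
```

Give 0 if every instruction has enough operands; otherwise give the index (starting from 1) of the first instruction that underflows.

8

PUSH 9  → [9]
POP     → []
PUSH -6 → [-6]
PUSH 0  → [-6, 0]
ADD     → [-6]
PUSH -7 → [-6, -7]
SWAP    → [-7, -6]
ROT  — needs 3 operands, stack has 2 → underflow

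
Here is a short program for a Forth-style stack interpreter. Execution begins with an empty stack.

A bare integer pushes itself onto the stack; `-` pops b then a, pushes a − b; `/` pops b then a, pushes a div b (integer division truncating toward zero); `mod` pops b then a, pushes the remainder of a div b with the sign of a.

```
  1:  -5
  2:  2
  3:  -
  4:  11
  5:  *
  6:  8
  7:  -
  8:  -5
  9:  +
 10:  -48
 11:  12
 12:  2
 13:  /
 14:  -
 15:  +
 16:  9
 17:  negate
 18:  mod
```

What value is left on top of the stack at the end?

-5     : -5
2      : -5 2
-      : -7
11     : -7 11
*      : -77
8      : -77 8
-      : -85
-5     : -85 -5
+      : -90
-48    : -90 -48
12     : -90 -48 12
2      : -90 -48 12 2
/      : -90 -48 6
-      : -90 -54
+      : -144
9      : -144 9
negate : -144 -9
mod    : 0

0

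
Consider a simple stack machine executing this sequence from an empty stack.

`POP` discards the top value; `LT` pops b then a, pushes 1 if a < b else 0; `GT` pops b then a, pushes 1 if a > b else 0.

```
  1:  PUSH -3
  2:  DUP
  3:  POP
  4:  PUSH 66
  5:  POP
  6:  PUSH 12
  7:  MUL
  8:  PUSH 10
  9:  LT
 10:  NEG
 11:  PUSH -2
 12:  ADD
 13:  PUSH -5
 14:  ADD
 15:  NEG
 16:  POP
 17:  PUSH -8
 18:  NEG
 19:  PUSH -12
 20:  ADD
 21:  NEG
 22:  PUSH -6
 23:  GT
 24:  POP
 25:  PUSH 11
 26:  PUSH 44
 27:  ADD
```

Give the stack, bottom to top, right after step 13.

[-3, -5]

PUSH -3 : -3
DUP     : -3 -3
POP     : -3
PUSH 66 : -3 66
POP     : -3
PUSH 12 : -3 12
MUL     : -36
PUSH 10 : -36 10
LT      : 1
NEG     : -1
PUSH -2 : -1 -2
ADD     : -3
PUSH -5 : -3 -5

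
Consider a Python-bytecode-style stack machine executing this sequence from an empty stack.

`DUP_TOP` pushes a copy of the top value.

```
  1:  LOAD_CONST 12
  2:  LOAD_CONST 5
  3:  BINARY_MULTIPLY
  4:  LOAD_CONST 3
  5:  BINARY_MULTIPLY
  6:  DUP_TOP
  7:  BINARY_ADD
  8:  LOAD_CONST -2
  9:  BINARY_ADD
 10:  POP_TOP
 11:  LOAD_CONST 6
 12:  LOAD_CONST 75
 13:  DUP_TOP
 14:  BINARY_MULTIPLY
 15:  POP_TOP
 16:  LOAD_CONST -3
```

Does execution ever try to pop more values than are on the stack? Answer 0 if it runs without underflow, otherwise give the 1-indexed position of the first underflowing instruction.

LOAD_CONST 12   -> [12]
LOAD_CONST 5    -> [12, 5]
BINARY_MULTIPLY -> [60]
LOAD_CONST 3    -> [60, 3]
BINARY_MULTIPLY -> [180]
DUP_TOP         -> [180, 180]
BINARY_ADD      -> [360]
LOAD_CONST -2   -> [360, -2]
BINARY_ADD      -> [358]
POP_TOP         -> []
LOAD_CONST 6    -> [6]
LOAD_CONST 75   -> [6, 75]
DUP_TOP         -> [6, 75, 75]
BINARY_MULTIPLY -> [6, 5625]
POP_TOP         -> [6]
LOAD_CONST -3   -> [6, -3]

0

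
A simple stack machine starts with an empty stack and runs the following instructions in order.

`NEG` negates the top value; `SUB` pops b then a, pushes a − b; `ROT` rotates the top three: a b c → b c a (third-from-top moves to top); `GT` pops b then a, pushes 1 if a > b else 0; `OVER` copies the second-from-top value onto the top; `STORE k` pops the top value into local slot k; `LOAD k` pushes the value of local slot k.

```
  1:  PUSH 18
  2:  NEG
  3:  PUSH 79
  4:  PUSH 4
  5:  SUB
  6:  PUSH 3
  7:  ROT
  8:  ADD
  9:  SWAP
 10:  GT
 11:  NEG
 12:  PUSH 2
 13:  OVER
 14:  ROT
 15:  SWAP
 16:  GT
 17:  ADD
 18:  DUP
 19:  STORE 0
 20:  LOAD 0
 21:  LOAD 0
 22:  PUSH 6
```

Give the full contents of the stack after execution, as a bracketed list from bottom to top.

PUSH 18 → 18
NEG     → -18
PUSH 79 → -18 79
PUSH 4  → -18 79 4
SUB     → -18 75
PUSH 3  → -18 75 3
ROT     → 75 3 -18
ADD     → 75 -15
SWAP    → -15 75
GT      → 0
NEG     → 0
PUSH 2  → 0 2
OVER    → 0 2 0
ROT     → 2 0 0
SWAP    → 2 0 0
GT      → 2 0
ADD     → 2
DUP     → 2 2
STORE 0 → 2
LOAD 0  → 2 2
LOAD 0  → 2 2 2
PUSH 6  → 2 2 2 6

[2, 2, 2, 6]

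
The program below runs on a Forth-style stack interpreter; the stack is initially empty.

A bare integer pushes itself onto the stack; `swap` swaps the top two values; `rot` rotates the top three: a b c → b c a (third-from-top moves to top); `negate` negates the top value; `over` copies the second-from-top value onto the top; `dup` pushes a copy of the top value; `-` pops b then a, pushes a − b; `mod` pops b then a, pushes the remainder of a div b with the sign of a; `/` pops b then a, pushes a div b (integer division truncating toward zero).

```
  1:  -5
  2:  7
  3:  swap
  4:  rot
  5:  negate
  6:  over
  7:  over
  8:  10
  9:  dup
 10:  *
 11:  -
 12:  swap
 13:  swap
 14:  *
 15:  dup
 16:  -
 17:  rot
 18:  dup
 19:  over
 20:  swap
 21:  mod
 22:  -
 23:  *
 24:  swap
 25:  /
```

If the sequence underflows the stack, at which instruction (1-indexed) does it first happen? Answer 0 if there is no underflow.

4

-5   : -5
7    : -5 7
swap : 7 -5
rot  — needs 3 operands, stack has 2 → underflow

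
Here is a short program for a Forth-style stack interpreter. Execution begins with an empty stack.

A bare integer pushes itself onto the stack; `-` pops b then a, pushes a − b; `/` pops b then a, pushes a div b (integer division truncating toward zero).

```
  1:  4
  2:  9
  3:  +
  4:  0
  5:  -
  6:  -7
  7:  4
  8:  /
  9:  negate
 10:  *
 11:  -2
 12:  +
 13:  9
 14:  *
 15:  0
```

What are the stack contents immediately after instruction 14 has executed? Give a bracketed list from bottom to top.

[99]

4       4
9       4 9
+       13
0       13 0
-       13
-7      13 -7
4       13 -7 4
/       13 -1
negate  13 1
*       13
-2      13 -2
+       11
9       11 9
*       99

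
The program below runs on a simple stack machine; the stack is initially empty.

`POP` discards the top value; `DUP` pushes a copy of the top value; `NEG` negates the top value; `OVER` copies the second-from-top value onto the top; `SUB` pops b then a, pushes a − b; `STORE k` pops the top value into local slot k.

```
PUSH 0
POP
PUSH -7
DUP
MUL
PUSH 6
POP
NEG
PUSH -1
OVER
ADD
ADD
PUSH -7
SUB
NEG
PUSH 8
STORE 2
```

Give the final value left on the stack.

PUSH 0  : 0
POP     : (empty)
PUSH -7 : -7
DUP     : -7 -7
MUL     : 49
PUSH 6  : 49 6
POP     : 49
NEG     : -49
PUSH -1 : -49 -1
OVER    : -49 -1 -49
ADD     : -49 -50
ADD     : -99
PUSH -7 : -99 -7
SUB     : -92
NEG     : 92
PUSH 8  : 92 8
STORE 2 : 92

92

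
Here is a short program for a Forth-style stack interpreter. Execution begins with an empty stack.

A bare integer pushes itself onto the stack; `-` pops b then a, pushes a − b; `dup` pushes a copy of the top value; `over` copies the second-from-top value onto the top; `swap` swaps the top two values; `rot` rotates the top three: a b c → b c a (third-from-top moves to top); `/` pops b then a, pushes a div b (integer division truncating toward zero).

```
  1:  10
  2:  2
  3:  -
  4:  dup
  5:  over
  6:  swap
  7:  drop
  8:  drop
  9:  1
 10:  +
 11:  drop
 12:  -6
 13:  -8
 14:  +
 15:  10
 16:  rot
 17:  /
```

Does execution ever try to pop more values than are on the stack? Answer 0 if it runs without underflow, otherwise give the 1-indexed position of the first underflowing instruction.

16

10   → 10
2    → 10 2
-    → 8
dup  → 8 8
over → 8 8 8
swap → 8 8 8
drop → 8 8
drop → 8
1    → 8 1
+    → 9
drop → (empty)
-6   → -6
-8   → -6 -8
+    → -14
10   → -14 10
rot  — needs 3 operands, stack has 2 → underflow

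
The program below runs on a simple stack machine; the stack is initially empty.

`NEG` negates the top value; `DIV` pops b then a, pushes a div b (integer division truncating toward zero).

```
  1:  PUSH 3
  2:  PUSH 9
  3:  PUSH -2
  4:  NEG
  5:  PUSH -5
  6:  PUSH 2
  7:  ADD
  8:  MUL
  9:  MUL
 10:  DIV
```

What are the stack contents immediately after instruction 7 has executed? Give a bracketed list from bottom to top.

[3, 9, 2, -3]

PUSH 3  -> [3]
PUSH 9  -> [3, 9]
PUSH -2 -> [3, 9, -2]
NEG     -> [3, 9, 2]
PUSH -5 -> [3, 9, 2, -5]
PUSH 2  -> [3, 9, 2, -5, 2]
ADD     -> [3, 9, 2, -3]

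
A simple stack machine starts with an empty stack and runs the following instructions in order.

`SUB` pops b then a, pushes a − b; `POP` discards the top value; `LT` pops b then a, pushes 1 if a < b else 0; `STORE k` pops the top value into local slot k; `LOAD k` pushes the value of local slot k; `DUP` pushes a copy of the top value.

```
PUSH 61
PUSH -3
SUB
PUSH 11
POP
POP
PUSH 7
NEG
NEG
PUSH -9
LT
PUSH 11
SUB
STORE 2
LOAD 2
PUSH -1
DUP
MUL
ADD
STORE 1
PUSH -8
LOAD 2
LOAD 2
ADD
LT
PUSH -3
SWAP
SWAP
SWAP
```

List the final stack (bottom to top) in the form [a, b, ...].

PUSH 61 : [61]
PUSH -3 : [61, -3]
SUB     : [64]
PUSH 11 : [64, 11]
POP     : [64]
POP     : []
PUSH 7  : [7]
NEG     : [-7]
NEG     : [7]
PUSH -9 : [7, -9]
LT      : [0]
PUSH 11 : [0, 11]
SUB     : [-11]
STORE 2 : []
LOAD 2  : [-11]
PUSH -1 : [-11, -1]
DUP     : [-11, -1, -1]
MUL     : [-11, 1]
ADD     : [-10]
STORE 1 : []
PUSH -8 : [-8]
LOAD 2  : [-8, -11]
LOAD 2  : [-8, -11, -11]
ADD     : [-8, -22]
LT      : [0]
PUSH -3 : [0, -3]
SWAP    : [-3, 0]
SWAP    : [0, -3]
SWAP    : [-3, 0]

[-3, 0]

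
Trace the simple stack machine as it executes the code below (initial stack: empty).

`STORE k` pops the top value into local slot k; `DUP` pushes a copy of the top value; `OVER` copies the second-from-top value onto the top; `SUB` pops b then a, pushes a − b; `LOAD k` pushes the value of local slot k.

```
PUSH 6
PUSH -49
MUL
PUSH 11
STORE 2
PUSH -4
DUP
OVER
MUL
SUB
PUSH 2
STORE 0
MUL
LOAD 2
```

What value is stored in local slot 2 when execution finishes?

PUSH 6   -> [6]
PUSH -49 -> [6, -49]
MUL      -> [-294]
PUSH 11  -> [-294, 11]
STORE 2  -> [-294]
PUSH -4  -> [-294, -4]
DUP      -> [-294, -4, -4]
OVER     -> [-294, -4, -4, -4]
MUL      -> [-294, -4, 16]
SUB      -> [-294, -20]
PUSH 2   -> [-294, -20, 2]
STORE 0  -> [-294, -20]
MUL      -> [5880]
LOAD 2   -> [5880, 11]

11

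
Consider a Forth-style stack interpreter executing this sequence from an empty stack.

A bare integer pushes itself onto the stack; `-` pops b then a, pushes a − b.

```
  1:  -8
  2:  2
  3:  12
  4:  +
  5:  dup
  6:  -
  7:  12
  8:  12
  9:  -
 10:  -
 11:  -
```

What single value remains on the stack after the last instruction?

-8  -> [-8]
2   -> [-8, 2]
12  -> [-8, 2, 12]
+   -> [-8, 14]
dup -> [-8, 14, 14]
-   -> [-8, 0]
12  -> [-8, 0, 12]
12  -> [-8, 0, 12, 12]
-   -> [-8, 0, 0]
-   -> [-8, 0]
-   -> [-8]

-8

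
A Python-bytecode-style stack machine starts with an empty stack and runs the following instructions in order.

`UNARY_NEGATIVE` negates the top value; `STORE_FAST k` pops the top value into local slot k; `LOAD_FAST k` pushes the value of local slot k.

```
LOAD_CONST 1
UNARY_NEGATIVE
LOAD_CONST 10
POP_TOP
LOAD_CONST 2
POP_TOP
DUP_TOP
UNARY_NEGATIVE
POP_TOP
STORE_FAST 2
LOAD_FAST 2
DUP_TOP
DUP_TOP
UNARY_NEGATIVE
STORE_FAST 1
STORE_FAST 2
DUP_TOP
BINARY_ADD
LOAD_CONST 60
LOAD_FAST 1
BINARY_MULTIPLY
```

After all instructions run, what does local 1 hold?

1

LOAD_CONST 1     [1]
UNARY_NEGATIVE   [-1]
LOAD_CONST 10    [-1, 10]
POP_TOP          [-1]
LOAD_CONST 2     [-1, 2]
POP_TOP          [-1]
DUP_TOP          [-1, -1]
UNARY_NEGATIVE   [-1, 1]
POP_TOP          [-1]
STORE_FAST 2     []
LOAD_FAST 2      [-1]
DUP_TOP          [-1, -1]
DUP_TOP          [-1, -1, -1]
UNARY_NEGATIVE   [-1, -1, 1]
STORE_FAST 1     [-1, -1]
STORE_FAST 2     [-1]
DUP_TOP          [-1, -1]
BINARY_ADD       [-2]
LOAD_CONST 60    [-2, 60]
LOAD_FAST 1      [-2, 60, 1]
BINARY_MULTIPLY  [-2, 60]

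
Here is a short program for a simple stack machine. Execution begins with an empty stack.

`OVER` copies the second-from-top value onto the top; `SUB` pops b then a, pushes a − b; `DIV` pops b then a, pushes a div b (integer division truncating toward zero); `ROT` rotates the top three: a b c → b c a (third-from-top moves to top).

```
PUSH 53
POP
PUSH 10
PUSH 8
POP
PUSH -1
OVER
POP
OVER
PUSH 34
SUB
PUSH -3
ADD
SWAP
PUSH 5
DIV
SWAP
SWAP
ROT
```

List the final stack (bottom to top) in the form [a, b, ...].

PUSH 53 : [53]
POP     : []
PUSH 10 : [10]
PUSH 8  : [10, 8]
POP     : [10]
PUSH -1 : [10, -1]
OVER    : [10, -1, 10]
POP     : [10, -1]
OVER    : [10, -1, 10]
PUSH 34 : [10, -1, 10, 34]
SUB     : [10, -1, -24]
PUSH -3 : [10, -1, -24, -3]
ADD     : [10, -1, -27]
SWAP    : [10, -27, -1]
PUSH 5  : [10, -27, -1, 5]
DIV     : [10, -27, 0]
SWAP    : [10, 0, -27]
SWAP    : [10, -27, 0]
ROT     : [-27, 0, 10]

[-27, 0, 10]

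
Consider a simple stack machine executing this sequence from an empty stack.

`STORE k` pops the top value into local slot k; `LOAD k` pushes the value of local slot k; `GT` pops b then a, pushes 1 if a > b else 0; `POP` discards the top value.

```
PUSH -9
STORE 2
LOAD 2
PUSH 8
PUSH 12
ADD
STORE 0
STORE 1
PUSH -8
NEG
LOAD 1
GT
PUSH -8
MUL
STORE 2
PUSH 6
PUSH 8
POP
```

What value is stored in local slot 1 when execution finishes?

PUSH -9 : -9
STORE 2 : (empty)
LOAD 2  : -9
PUSH 8  : -9 8
PUSH 12 : -9 8 12
ADD     : -9 20
STORE 0 : -9
STORE 1 : (empty)
PUSH -8 : -8
NEG     : 8
LOAD 1  : 8 -9
GT      : 1
PUSH -8 : 1 -8
MUL     : -8
STORE 2 : (empty)
PUSH 6  : 6
PUSH 8  : 6 8
POP     : 6

-9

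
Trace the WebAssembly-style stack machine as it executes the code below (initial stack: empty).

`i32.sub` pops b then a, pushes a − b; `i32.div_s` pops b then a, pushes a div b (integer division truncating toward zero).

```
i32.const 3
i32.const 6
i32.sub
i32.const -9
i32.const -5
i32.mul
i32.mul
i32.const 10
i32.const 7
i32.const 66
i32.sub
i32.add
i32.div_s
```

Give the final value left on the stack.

i32.const 3  : [3]
i32.const 6  : [3, 6]
i32.sub      : [-3]
i32.const -9 : [-3, -9]
i32.const -5 : [-3, -9, -5]
i32.mul      : [-3, 45]
i32.mul      : [-135]
i32.const 10 : [-135, 10]
i32.const 7  : [-135, 10, 7]
i32.const 66 : [-135, 10, 7, 66]
i32.sub      : [-135, 10, -59]
i32.add      : [-135, -49]
i32.div_s    : [2]

2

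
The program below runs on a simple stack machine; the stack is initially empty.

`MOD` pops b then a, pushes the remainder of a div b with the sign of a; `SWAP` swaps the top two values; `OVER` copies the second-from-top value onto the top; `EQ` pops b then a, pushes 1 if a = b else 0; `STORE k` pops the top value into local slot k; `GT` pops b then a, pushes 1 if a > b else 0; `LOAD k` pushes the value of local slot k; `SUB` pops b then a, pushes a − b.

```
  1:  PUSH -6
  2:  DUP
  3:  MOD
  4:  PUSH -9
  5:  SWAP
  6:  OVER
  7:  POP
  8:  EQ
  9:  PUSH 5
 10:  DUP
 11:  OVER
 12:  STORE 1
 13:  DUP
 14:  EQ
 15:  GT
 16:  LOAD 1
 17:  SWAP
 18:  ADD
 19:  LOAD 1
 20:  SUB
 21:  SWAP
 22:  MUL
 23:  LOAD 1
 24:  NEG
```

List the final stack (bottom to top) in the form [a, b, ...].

[0, -5]

PUSH -6  -6
DUP      -6 -6
MOD      0
PUSH -9  0 -9
SWAP     -9 0
OVER     -9 0 -9
POP      -9 0
EQ       0
PUSH 5   0 5
DUP      0 5 5
OVER     0 5 5 5
STORE 1  0 5 5
DUP      0 5 5 5
EQ       0 5 1
GT       0 1
LOAD 1   0 1 5
SWAP     0 5 1
ADD      0 6
LOAD 1   0 6 5
SUB      0 1
SWAP     1 0
MUL      0
LOAD 1   0 5
NEG      0 -5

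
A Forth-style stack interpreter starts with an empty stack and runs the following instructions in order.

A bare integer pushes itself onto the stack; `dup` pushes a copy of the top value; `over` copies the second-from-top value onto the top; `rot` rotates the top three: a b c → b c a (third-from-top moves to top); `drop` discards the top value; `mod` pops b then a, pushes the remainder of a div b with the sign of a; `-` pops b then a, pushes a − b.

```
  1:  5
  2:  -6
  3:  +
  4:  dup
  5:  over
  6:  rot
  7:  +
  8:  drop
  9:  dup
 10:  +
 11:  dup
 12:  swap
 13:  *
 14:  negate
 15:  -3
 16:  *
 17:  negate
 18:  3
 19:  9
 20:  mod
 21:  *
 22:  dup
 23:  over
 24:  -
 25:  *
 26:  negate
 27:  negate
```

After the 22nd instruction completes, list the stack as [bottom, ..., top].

[-36, -36]

5       [5]
-6      [5, -6]
+       [-1]
dup     [-1, -1]
over    [-1, -1, -1]
rot     [-1, -1, -1]
+       [-1, -2]
drop    [-1]
dup     [-1, -1]
+       [-2]
dup     [-2, -2]
swap    [-2, -2]
*       [4]
negate  [-4]
-3      [-4, -3]
*       [12]
negate  [-12]
3       [-12, 3]
9       [-12, 3, 9]
mod     [-12, 3]
*       [-36]
dup     [-36, -36]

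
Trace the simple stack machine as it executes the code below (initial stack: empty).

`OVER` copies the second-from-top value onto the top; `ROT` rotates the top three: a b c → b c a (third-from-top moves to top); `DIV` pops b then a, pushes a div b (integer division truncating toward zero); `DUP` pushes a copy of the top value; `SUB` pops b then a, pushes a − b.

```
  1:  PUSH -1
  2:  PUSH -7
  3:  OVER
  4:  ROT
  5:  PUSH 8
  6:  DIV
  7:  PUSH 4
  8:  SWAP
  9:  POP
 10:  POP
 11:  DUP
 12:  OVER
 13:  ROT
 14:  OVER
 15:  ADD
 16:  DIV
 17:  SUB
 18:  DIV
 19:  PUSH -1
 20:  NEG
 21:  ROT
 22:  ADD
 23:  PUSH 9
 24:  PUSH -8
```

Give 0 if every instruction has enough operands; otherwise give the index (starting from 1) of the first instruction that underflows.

21

PUSH -1 -> [-1]
PUSH -7 -> [-1, -7]
OVER    -> [-1, -7, -1]
ROT     -> [-7, -1, -1]
PUSH 8  -> [-7, -1, -1, 8]
DIV     -> [-7, -1, 0]
PUSH 4  -> [-7, -1, 0, 4]
SWAP    -> [-7, -1, 4, 0]
POP     -> [-7, -1, 4]
POP     -> [-7, -1]
DUP     -> [-7, -1, -1]
OVER    -> [-7, -1, -1, -1]
ROT     -> [-7, -1, -1, -1]
OVER    -> [-7, -1, -1, -1, -1]
ADD     -> [-7, -1, -1, -2]
DIV     -> [-7, -1, 0]
SUB     -> [-7, -1]
DIV     -> [7]
PUSH -1 -> [7, -1]
NEG     -> [7, 1]
ROT  — needs 3 operands, stack has 2 → underflow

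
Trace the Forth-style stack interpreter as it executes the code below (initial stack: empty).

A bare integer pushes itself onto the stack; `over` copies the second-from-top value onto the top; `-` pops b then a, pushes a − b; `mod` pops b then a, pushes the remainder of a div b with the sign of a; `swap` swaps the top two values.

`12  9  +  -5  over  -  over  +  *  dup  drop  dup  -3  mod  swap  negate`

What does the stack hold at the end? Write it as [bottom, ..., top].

[0, 105]

12     → [12]
9      → [12, 9]
+      → [21]
-5     → [21, -5]
over   → [21, -5, 21]
-      → [21, -26]
over   → [21, -26, 21]
+      → [21, -5]
*      → [-105]
dup    → [-105, -105]
drop   → [-105]
dup    → [-105, -105]
-3     → [-105, -105, -3]
mod    → [-105, 0]
swap   → [0, -105]
negate → [0, 105]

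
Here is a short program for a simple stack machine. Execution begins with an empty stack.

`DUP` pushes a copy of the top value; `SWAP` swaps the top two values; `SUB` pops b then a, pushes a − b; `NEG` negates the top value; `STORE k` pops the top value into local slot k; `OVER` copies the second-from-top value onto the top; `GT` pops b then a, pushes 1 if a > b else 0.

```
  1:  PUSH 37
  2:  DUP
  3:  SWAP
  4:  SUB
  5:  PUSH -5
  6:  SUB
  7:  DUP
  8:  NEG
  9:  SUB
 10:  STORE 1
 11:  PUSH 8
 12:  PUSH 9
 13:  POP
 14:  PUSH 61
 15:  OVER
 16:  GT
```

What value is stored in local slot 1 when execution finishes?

10

PUSH 37  [37]
DUP      [37, 37]
SWAP     [37, 37]
SUB      [0]
PUSH -5  [0, -5]
SUB      [5]
DUP      [5, 5]
NEG      [5, -5]
SUB      [10]
STORE 1  []
PUSH 8   [8]
PUSH 9   [8, 9]
POP      [8]
PUSH 61  [8, 61]
OVER     [8, 61, 8]
GT       [8, 1]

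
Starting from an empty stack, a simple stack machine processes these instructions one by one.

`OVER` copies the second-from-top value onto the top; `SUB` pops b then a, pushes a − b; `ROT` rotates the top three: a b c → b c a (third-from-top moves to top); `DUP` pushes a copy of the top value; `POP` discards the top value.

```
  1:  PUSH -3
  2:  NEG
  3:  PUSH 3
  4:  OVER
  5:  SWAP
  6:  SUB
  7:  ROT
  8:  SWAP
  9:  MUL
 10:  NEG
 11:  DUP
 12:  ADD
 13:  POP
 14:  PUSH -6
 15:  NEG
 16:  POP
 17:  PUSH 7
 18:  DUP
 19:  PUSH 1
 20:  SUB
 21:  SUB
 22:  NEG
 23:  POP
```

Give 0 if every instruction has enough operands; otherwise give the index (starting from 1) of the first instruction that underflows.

7

PUSH -3 : -3
NEG     : 3
PUSH 3  : 3 3
OVER    : 3 3 3
SWAP    : 3 3 3
SUB     : 3 0
ROT  — needs 3 operands, stack has 2 → underflow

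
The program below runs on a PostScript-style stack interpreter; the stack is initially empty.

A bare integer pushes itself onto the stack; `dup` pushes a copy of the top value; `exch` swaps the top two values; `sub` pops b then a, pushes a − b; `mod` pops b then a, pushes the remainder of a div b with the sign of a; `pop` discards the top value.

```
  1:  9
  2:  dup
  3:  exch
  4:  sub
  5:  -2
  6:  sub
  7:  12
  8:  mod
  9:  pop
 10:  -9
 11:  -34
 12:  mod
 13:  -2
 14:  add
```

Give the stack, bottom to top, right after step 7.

[2, 12]

9    → [9]
dup  → [9, 9]
exch → [9, 9]
sub  → [0]
-2   → [0, -2]
sub  → [2]
12   → [2, 12]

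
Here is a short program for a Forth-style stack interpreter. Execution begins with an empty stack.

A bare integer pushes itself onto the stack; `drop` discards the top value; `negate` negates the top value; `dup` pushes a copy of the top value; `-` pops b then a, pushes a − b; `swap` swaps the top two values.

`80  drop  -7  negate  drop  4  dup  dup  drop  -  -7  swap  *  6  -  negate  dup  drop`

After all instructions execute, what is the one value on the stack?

6

80     -> [80]
drop   -> []
-7     -> [-7]
negate -> [7]
drop   -> []
4      -> [4]
dup    -> [4, 4]
dup    -> [4, 4, 4]
drop   -> [4, 4]
-      -> [0]
-7     -> [0, -7]
swap   -> [-7, 0]
*      -> [0]
6      -> [0, 6]
-      -> [-6]
negate -> [6]
dup    -> [6, 6]
drop   -> [6]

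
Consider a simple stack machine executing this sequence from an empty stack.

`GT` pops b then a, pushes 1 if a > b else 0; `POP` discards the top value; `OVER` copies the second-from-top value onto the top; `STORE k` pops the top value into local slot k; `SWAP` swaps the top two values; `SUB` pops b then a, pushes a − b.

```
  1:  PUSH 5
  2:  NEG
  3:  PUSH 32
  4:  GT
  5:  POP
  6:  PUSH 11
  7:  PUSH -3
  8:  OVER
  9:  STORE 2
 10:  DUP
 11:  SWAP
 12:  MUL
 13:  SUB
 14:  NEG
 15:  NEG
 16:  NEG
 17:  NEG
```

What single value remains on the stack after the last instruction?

PUSH 5   5
NEG      -5
PUSH 32  -5 32
GT       0
POP      (empty)
PUSH 11  11
PUSH -3  11 -3
OVER     11 -3 11
STORE 2  11 -3
DUP      11 -3 -3
SWAP     11 -3 -3
MUL      11 9
SUB      2
NEG      -2
NEG      2
NEG      -2
NEG      2

2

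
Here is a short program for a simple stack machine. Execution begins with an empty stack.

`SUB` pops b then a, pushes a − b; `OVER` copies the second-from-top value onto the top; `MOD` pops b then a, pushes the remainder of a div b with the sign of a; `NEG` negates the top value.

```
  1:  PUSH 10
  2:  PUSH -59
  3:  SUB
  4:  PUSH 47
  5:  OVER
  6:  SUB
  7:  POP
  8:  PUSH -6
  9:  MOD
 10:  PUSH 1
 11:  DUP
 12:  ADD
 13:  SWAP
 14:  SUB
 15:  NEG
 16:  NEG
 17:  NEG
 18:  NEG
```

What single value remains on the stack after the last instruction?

PUSH 10  -> [10]
PUSH -59 -> [10, -59]
SUB      -> [69]
PUSH 47  -> [69, 47]
OVER     -> [69, 47, 69]
SUB      -> [69, -22]
POP      -> [69]
PUSH -6  -> [69, -6]
MOD      -> [3]
PUSH 1   -> [3, 1]
DUP      -> [3, 1, 1]
ADD      -> [3, 2]
SWAP     -> [2, 3]
SUB      -> [-1]
NEG      -> [1]
NEG      -> [-1]
NEG      -> [1]
NEG      -> [-1]

-1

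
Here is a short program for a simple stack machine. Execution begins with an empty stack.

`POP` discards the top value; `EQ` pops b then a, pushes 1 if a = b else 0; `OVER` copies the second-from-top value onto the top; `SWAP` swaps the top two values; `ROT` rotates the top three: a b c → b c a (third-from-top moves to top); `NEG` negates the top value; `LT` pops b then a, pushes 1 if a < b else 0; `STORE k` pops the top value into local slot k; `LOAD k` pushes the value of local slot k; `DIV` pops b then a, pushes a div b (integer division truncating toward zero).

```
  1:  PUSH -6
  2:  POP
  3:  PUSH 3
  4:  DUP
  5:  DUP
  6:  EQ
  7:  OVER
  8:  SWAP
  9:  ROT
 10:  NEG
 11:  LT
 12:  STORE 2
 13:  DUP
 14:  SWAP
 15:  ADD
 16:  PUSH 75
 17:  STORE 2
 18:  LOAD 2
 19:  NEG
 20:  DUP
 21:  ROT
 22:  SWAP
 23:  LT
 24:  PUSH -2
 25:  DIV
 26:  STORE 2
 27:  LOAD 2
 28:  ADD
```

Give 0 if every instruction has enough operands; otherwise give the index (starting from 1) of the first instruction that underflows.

PUSH -6  -6
POP      (empty)
PUSH 3   3
DUP      3 3
DUP      3 3 3
EQ       3 1
OVER     3 1 3
SWAP     3 3 1
ROT      3 1 3
NEG      3 1 -3
LT       3 0
STORE 2  3
DUP      3 3
SWAP     3 3
ADD      6
PUSH 75  6 75
STORE 2  6
LOAD 2   6 75
NEG      6 -75
DUP      6 -75 -75
ROT      -75 -75 6
SWAP     -75 6 -75
LT       -75 0
PUSH -2  -75 0 -2
DIV      -75 0
STORE 2  -75
LOAD 2   -75 0
ADD      -75

0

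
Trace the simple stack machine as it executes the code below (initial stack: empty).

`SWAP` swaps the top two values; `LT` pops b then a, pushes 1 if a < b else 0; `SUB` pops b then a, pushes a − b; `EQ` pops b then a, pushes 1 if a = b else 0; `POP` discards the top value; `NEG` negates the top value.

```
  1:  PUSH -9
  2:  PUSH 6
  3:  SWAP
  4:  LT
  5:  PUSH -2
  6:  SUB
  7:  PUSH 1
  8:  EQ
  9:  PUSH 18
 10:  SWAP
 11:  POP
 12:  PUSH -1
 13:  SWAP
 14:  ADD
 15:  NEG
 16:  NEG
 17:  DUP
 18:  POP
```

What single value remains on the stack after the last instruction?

PUSH -9  -9
PUSH 6   -9 6
SWAP     6 -9
LT       0
PUSH -2  0 -2
SUB      2
PUSH 1   2 1
EQ       0
PUSH 18  0 18
SWAP     18 0
POP      18
PUSH -1  18 -1
SWAP     -1 18
ADD      17
NEG      -17
NEG      17
DUP      17 17
POP      17

17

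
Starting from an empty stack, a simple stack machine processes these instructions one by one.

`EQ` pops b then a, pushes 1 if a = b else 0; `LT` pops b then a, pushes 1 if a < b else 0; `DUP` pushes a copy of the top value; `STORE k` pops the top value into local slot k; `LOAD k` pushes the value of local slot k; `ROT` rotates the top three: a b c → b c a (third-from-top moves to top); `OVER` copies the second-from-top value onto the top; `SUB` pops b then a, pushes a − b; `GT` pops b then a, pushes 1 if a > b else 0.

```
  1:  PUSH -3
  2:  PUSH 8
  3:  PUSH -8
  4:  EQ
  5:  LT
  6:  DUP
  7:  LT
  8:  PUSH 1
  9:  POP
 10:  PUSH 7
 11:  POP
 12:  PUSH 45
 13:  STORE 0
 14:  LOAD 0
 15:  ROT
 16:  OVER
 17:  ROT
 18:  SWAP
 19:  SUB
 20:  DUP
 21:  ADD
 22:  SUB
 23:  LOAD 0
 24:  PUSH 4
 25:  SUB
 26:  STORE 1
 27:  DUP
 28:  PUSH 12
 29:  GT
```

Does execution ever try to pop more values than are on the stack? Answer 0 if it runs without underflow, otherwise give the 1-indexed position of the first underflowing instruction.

15

PUSH -3 : -3
PUSH 8  : -3 8
PUSH -8 : -3 8 -8
EQ      : -3 0
LT      : 1
DUP     : 1 1
LT      : 0
PUSH 1  : 0 1
POP     : 0
PUSH 7  : 0 7
POP     : 0
PUSH 45 : 0 45
STORE 0 : 0
LOAD 0  : 0 45
ROT  — needs 3 operands, stack has 2 → underflow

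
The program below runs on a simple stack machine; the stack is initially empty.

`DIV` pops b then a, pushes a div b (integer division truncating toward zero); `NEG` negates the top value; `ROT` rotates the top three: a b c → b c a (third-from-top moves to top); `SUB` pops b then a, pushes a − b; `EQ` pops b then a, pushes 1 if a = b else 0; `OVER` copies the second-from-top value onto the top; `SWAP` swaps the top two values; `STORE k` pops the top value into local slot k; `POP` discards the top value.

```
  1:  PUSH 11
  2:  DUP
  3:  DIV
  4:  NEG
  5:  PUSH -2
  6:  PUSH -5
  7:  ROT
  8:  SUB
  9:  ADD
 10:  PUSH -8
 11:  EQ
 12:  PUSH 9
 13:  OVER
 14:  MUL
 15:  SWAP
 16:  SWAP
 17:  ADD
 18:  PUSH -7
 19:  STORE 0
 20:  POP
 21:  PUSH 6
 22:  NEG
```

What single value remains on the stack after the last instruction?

-6

PUSH 11 -> [11]
DUP     -> [11, 11]
DIV     -> [1]
NEG     -> [-1]
PUSH -2 -> [-1, -2]
PUSH -5 -> [-1, -2, -5]
ROT     -> [-2, -5, -1]
SUB     -> [-2, -4]
ADD     -> [-6]
PUSH -8 -> [-6, -8]
EQ      -> [0]
PUSH 9  -> [0, 9]
OVER    -> [0, 9, 0]
MUL     -> [0, 0]
SWAP    -> [0, 0]
SWAP    -> [0, 0]
ADD     -> [0]
PUSH -7 -> [0, -7]
STORE 0 -> [0]
POP     -> []
PUSH 6  -> [6]
NEG     -> [-6]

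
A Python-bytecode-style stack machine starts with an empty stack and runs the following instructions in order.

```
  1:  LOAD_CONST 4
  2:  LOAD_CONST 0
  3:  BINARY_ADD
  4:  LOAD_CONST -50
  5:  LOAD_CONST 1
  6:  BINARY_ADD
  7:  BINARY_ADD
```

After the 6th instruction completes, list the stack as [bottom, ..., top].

LOAD_CONST 4    [4]
LOAD_CONST 0    [4, 0]
BINARY_ADD      [4]
LOAD_CONST -50  [4, -50]
LOAD_CONST 1    [4, -50, 1]
BINARY_ADD      [4, -49]

[4, -49]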